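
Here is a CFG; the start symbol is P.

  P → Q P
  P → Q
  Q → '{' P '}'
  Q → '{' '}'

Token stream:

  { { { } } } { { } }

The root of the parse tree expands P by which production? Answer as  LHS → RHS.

[P [Q { [P [Q { [P [Q { }]] }]] }] [P [Q { [P [Q { }]] }]]]

P → Q P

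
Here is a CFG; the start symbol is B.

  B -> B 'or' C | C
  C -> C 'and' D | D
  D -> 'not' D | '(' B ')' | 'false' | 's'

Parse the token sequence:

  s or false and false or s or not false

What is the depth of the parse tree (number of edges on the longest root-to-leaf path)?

6

[B [B [B [B [C [D s]]] or [C [C [D false]] and [D false]]] or [C [D s]]] or [C [D not [D false]]]]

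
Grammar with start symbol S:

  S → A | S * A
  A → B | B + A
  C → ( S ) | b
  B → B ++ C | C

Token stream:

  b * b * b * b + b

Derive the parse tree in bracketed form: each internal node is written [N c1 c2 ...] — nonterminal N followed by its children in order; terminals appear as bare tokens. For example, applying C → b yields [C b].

S
S * A
S * A * A
S * A * A * A
A * A * A * A
B * A * A * A
C * A * A * A
b * A * A * A
b * B * A * A
b * C * A * A
b * b * A * A
b * b * B * A
b * b * C * A
b * b * b * A
b * b * b * B + A
b * b * b * C + A
b * b * b * b + A
b * b * b * b + B
b * b * b * b + C
b * b * b * b + b

[S [S [S [S [A [B [C b]]]] * [A [B [C b]]]] * [A [B [C b]]]] * [A [B [C b]] + [A [B [C b]]]]]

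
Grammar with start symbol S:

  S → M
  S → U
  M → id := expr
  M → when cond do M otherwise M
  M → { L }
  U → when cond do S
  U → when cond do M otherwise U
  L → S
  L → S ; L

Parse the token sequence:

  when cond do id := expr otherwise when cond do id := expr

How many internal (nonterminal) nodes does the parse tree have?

6

[S [U when cond do [M id := expr] otherwise [U when cond do [S [M id := expr]]]]]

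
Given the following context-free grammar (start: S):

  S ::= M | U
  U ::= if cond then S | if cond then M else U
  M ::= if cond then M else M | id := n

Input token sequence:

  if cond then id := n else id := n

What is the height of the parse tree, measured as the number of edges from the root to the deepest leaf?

3

[S [M if cond then [M id := n] else [M id := n]]]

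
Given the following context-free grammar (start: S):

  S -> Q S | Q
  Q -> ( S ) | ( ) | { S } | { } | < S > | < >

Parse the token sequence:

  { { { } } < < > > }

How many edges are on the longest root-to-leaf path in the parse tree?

[S [Q { [S [Q { [S [Q { }]] }] [S [Q < [S [Q < >]] >]]] }]]

7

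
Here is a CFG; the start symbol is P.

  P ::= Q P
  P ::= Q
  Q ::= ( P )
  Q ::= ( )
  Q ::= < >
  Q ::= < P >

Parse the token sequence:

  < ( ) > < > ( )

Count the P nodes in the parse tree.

[P [Q < [P [Q ( )]] >] [P [Q < >] [P [Q ( )]]]]

4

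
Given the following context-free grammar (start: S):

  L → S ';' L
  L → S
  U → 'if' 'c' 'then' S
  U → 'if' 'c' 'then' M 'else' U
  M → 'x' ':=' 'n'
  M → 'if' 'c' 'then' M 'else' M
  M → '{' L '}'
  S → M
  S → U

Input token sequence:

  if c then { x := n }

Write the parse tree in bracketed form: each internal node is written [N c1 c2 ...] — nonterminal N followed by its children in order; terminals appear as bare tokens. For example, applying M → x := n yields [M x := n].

[S [U if c then [S [M { [L [S [M x := n]]] }]]]]

S
U
if c then S
if c then M
if c then { L }
if c then { S }
if c then { M }
if c then { x := n }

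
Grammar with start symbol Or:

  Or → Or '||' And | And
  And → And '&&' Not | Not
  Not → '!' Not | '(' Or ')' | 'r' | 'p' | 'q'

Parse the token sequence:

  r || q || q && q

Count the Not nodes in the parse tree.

[Or [Or [Or [And [Not r]]] || [And [Not q]]] || [And [And [Not q]] && [Not q]]]

4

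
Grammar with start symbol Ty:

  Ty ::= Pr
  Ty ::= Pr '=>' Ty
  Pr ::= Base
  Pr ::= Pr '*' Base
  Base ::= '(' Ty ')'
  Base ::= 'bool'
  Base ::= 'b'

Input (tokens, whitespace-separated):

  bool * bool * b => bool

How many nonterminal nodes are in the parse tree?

10

[Ty [Pr [Pr [Pr [Base bool]] * [Base bool]] * [Base b]] => [Ty [Pr [Base bool]]]]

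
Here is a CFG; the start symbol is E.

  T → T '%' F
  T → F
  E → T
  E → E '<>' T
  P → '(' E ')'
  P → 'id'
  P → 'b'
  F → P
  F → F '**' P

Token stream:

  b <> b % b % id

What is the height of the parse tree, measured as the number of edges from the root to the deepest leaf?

6

[E [E [T [F [P b]]]] <> [T [T [T [F [P b]]] % [F [P b]]] % [F [P id]]]]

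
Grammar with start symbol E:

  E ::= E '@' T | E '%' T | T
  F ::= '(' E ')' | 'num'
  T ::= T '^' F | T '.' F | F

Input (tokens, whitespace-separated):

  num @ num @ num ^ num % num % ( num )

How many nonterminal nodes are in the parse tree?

[E [E [E [E [E [T [F num]]] @ [T [F num]]] @ [T [T [F num]] ^ [F num]]] % [T [F num]]] % [T [F ( [E [T [F num]]] )]]]

20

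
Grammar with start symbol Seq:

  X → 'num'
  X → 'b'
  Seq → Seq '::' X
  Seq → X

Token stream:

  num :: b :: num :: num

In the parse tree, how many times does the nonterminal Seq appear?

4

[Seq [Seq [Seq [Seq [X num]] :: [X b]] :: [X num]] :: [X num]]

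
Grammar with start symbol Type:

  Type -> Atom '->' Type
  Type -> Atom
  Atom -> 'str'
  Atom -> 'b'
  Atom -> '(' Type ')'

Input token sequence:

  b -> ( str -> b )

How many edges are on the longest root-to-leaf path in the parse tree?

[Type [Atom b] -> [Type [Atom ( [Type [Atom str] -> [Type [Atom b]]] )]]]

6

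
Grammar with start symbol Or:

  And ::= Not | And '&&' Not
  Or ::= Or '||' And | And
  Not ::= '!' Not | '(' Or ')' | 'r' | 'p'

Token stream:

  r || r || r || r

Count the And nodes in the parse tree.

[Or [Or [Or [Or [And [Not r]]] || [And [Not r]]] || [And [Not r]]] || [And [Not r]]]

4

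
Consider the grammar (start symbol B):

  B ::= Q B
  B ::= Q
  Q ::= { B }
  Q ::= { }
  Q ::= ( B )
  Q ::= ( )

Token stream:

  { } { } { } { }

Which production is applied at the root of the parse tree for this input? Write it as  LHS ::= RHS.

B ::= Q B

[B [Q { }] [B [Q { }] [B [Q { }] [B [Q { }]]]]]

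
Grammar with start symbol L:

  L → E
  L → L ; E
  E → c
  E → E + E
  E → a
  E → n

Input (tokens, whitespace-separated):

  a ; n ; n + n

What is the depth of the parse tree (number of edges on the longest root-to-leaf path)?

[L [L [L [E a]] ; [E n]] ; [E [E n] + [E n]]]

4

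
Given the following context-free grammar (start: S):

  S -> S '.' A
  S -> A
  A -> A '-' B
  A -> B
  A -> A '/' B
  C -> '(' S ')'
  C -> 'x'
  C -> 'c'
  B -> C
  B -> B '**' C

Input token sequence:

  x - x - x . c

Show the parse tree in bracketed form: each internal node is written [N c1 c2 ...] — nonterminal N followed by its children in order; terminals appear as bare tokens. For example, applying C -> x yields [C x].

S
S . A
A . A
A - B . A
A - B - B . A
B - B - B . A
C - B - B . A
x - B - B . A
x - C - B . A
x - x - B . A
x - x - C . A
x - x - x . A
x - x - x . B
x - x - x . C
x - x - x . c

[S [S [A [A [A [B [C x]]] - [B [C x]]] - [B [C x]]]] . [A [B [C c]]]]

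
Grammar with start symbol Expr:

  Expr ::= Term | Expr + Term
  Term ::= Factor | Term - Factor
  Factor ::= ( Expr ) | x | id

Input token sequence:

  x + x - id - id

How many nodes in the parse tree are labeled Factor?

[Expr [Expr [Term [Factor x]]] + [Term [Term [Term [Factor x]] - [Factor id]] - [Factor id]]]

4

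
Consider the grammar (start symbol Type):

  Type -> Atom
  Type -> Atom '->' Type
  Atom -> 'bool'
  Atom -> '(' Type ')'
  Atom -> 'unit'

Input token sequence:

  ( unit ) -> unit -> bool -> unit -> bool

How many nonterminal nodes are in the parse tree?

[Type [Atom ( [Type [Atom unit]] )] -> [Type [Atom unit] -> [Type [Atom bool] -> [Type [Atom unit] -> [Type [Atom bool]]]]]]

12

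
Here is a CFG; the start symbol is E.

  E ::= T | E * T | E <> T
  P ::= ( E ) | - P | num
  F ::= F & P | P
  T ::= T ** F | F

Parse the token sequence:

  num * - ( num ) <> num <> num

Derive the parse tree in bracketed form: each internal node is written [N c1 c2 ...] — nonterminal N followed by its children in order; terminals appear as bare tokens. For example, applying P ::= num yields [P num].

[E [E [E [E [T [F [P num]]]] * [T [F [P - [P ( [E [T [F [P num]]]] )]]]]] <> [T [F [P num]]]] <> [T [F [P num]]]]

E
E <> T
E <> T <> T
E * T <> T <> T
T * T <> T <> T
F * T <> T <> T
P * T <> T <> T
num * T <> T <> T
num * F <> T <> T
num * P <> T <> T
num * - P <> T <> T
num * - ( E ) <> T <> T
num * - ( T ) <> T <> T
num * - ( F ) <> T <> T
num * - ( P ) <> T <> T
num * - ( num ) <> T <> T
num * - ( num ) <> F <> T
num * - ( num ) <> P <> T
num * - ( num ) <> num <> T
num * - ( num ) <> num <> F
num * - ( num ) <> num <> P
num * - ( num ) <> num <> num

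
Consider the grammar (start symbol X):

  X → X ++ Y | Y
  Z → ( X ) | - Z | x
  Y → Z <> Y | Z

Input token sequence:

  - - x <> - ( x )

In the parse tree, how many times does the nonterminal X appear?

[X [Y [Z - [Z - [Z x]]] <> [Y [Z - [Z ( [X [Y [Z x]]] )]]]]]

2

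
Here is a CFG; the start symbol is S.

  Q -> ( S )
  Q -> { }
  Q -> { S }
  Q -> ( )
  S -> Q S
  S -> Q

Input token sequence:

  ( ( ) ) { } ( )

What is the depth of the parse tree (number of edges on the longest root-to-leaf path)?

4

[S [Q ( [S [Q ( )]] )] [S [Q { }] [S [Q ( )]]]]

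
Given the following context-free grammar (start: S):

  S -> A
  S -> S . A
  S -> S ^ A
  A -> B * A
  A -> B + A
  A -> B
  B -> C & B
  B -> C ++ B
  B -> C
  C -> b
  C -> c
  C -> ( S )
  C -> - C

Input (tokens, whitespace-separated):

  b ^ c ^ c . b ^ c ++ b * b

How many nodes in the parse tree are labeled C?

[S [S [S [S [S [A [B [C b]]]] ^ [A [B [C c]]]] ^ [A [B [C c]]]] . [A [B [C b]]]] ^ [A [B [C c] ++ [B [C b]]] * [A [B [C b]]]]]

7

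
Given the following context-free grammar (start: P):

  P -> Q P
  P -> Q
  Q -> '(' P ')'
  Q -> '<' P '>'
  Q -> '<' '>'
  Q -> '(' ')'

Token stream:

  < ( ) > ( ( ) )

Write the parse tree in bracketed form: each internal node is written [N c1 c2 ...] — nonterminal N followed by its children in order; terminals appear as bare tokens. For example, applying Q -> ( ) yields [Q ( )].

[P [Q < [P [Q ( )]] >] [P [Q ( [P [Q ( )]] )]]]

P
Q P
< P > P
< Q > P
< ( ) > P
< ( ) > Q
< ( ) > ( P )
< ( ) > ( Q )
< ( ) > ( ( ) )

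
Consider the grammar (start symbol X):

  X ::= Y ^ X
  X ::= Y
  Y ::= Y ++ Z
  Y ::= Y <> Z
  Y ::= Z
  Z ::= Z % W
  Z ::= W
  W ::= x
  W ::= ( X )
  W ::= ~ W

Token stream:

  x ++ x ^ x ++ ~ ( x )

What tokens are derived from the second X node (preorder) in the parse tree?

[X [Y [Y [Z [W x]]] ++ [Z [W x]]] ^ [X [Y [Y [Z [W x]]] ++ [Z [W ~ [W ( [X [Y [Z [W x]]]] )]]]]]]

x ++ ~ ( x )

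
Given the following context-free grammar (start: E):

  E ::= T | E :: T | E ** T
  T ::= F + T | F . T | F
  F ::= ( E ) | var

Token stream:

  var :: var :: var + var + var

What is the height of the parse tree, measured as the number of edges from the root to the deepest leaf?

[E [E [E [T [F var]]] :: [T [F var]]] :: [T [F var] + [T [F var] + [T [F var]]]]]

5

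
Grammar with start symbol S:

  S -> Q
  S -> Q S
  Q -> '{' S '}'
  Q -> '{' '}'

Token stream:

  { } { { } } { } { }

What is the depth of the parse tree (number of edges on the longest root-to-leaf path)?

[S [Q { }] [S [Q { [S [Q { }]] }] [S [Q { }] [S [Q { }]]]]]

5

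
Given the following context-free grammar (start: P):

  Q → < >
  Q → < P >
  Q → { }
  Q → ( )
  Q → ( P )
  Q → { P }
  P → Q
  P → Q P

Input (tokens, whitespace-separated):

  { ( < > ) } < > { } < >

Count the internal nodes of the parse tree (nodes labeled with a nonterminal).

12

[P [Q { [P [Q ( [P [Q < >]] )]] }] [P [Q < >] [P [Q { }] [P [Q < >]]]]]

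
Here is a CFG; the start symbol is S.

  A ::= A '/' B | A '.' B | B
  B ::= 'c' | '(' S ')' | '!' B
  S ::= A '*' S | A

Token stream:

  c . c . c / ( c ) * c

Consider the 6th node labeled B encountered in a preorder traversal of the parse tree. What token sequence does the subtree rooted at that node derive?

[S [A [A [A [A [B c]] . [B c]] . [B c]] / [B ( [S [A [B c]]] )]] * [S [A [B c]]]]

c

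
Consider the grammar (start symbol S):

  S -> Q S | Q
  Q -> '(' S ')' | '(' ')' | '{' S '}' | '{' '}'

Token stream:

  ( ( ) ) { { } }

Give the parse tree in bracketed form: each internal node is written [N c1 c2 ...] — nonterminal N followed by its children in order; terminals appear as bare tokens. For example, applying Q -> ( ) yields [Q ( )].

[S [Q ( [S [Q ( )]] )] [S [Q { [S [Q { }]] }]]]

S
Q S
( S ) S
( Q ) S
( ( ) ) S
( ( ) ) Q
( ( ) ) { S }
( ( ) ) { Q }
( ( ) ) { { } }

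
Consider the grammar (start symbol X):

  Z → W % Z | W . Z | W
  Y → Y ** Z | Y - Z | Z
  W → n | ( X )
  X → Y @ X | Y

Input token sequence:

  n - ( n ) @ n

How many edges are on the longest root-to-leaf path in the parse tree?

[X [Y [Y [Z [W n]]] - [Z [W ( [X [Y [Z [W n]]]] )]]] @ [X [Y [Z [W n]]]]]

8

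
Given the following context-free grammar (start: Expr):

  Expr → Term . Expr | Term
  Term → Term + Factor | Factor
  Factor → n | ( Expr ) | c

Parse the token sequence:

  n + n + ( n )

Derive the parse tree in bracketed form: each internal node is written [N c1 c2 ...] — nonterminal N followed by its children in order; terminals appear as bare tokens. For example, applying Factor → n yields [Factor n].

Expr
Term
Term + Factor
Term + Factor + Factor
Factor + Factor + Factor
n + Factor + Factor
n + n + Factor
n + n + ( Expr )
n + n + ( Term )
n + n + ( Factor )
n + n + ( n )

[Expr [Term [Term [Term [Factor n]] + [Factor n]] + [Factor ( [Expr [Term [Factor n]]] )]]]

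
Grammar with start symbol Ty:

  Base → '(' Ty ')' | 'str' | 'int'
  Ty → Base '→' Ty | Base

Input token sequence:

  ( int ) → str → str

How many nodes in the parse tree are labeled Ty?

[Ty [Base ( [Ty [Base int]] )] → [Ty [Base str] → [Ty [Base str]]]]

4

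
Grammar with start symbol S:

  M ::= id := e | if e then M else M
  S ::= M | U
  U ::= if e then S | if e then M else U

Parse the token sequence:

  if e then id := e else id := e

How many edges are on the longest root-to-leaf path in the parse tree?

[S [M if e then [M id := e] else [M id := e]]]

3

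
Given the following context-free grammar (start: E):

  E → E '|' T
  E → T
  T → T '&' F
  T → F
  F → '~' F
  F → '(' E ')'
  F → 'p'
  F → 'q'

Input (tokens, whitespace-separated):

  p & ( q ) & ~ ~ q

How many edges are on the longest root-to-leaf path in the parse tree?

[E [T [T [T [F p]] & [F ( [E [T [F q]]] )]] & [F ~ [F ~ [F q]]]]]

7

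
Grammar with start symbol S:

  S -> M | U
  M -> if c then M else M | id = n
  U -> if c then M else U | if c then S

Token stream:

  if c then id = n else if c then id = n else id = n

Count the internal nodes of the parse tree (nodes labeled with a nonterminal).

[S [M if c then [M id = n] else [M if c then [M id = n] else [M id = n]]]]

6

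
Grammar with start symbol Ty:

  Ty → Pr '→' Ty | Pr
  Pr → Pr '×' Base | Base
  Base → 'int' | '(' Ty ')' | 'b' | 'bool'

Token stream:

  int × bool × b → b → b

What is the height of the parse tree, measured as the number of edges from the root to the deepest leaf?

5

[Ty [Pr [Pr [Pr [Base int]] × [Base bool]] × [Base b]] → [Ty [Pr [Base b]] → [Ty [Pr [Base b]]]]]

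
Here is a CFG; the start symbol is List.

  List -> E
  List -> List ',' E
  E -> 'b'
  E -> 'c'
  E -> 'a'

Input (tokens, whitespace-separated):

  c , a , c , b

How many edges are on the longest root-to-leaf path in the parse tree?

[List [List [List [List [E c]] , [E a]] , [E c]] , [E b]]

5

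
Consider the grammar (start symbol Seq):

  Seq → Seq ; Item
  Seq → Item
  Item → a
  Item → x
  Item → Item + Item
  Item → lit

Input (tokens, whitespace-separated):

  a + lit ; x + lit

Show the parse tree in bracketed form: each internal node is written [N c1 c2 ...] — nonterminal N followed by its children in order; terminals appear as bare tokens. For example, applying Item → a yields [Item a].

Seq
Seq ; Item
Item ; Item
Item + Item ; Item
a + Item ; Item
a + lit ; Item
a + lit ; Item + Item
a + lit ; x + Item
a + lit ; x + lit

[Seq [Seq [Item [Item a] + [Item lit]]] ; [Item [Item x] + [Item lit]]]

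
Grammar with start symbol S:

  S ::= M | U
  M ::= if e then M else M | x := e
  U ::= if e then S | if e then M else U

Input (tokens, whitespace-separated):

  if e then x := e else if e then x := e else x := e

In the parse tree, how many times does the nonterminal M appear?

5

[S [M if e then [M x := e] else [M if e then [M x := e] else [M x := e]]]]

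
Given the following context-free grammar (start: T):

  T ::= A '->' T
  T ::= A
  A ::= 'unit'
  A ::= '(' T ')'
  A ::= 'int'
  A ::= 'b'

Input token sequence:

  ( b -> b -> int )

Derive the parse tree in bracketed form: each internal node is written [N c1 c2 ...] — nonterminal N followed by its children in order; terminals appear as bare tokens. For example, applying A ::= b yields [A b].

T
A
( T )
( A -> T )
( b -> T )
( b -> A -> T )
( b -> b -> T )
( b -> b -> A )
( b -> b -> int )

[T [A ( [T [A b] -> [T [A b] -> [T [A int]]]] )]]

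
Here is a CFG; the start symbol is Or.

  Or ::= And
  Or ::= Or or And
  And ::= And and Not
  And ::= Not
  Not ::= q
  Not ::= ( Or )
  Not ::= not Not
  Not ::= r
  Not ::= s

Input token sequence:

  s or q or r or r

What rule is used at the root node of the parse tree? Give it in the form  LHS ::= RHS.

[Or [Or [Or [Or [And [Not s]]] or [And [Not q]]] or [And [Not r]]] or [And [Not r]]]

Or ::= Or or And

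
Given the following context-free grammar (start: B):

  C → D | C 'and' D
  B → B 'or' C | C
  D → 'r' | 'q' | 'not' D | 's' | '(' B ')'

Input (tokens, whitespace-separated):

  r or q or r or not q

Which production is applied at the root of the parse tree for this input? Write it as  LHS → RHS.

B → B 'or' C

[B [B [B [B [C [D r]]] or [C [D q]]] or [C [D r]]] or [C [D not [D q]]]]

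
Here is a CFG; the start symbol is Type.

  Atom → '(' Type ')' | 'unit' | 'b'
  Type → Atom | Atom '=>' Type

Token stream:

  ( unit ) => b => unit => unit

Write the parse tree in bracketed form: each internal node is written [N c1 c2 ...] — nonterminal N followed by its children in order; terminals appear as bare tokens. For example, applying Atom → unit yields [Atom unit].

Type
Atom => Type
( Type ) => Type
( Atom ) => Type
( unit ) => Type
( unit ) => Atom => Type
( unit ) => b => Type
( unit ) => b => Atom => Type
( unit ) => b => unit => Type
( unit ) => b => unit => Atom
( unit ) => b => unit => unit

[Type [Atom ( [Type [Atom unit]] )] => [Type [Atom b] => [Type [Atom unit] => [Type [Atom unit]]]]]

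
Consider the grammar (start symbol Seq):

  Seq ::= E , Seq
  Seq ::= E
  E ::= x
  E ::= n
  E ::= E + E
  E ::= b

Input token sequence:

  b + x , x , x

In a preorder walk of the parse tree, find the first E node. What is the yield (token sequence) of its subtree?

b + x

[Seq [E [E b] + [E x]] , [Seq [E x] , [Seq [E x]]]]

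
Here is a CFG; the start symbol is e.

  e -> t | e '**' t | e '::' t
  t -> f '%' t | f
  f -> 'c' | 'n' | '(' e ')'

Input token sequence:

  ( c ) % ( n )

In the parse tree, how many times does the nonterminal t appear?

4

[e [t [f ( [e [t [f c]]] )] % [t [f ( [e [t [f n]]] )]]]]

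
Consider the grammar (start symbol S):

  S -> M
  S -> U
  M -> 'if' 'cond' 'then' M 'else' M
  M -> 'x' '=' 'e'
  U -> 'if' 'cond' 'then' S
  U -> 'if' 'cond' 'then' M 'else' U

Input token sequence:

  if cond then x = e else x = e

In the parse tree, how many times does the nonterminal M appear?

[S [M if cond then [M x = e] else [M x = e]]]

3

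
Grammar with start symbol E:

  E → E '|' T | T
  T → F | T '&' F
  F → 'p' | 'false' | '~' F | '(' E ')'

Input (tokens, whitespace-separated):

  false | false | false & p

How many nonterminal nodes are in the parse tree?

11

[E [E [E [T [F false]]] | [T [F false]]] | [T [T [F false]] & [F p]]]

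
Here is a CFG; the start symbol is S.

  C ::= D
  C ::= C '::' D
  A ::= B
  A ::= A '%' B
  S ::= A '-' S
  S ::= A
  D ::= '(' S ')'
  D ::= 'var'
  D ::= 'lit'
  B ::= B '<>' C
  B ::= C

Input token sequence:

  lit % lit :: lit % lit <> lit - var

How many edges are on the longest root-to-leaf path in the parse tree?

7

[S [A [A [A [B [C [D lit]]]] % [B [C [C [D lit]] :: [D lit]]]] % [B [B [C [D lit]]] <> [C [D lit]]]] - [S [A [B [C [D var]]]]]]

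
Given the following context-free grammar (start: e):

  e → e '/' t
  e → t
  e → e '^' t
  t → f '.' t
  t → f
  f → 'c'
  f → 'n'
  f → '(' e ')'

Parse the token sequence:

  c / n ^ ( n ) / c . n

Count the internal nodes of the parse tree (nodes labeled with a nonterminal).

[e [e [e [e [t [f c]]] / [t [f n]]] ^ [t [f ( [e [t [f n]]] )]]] / [t [f c] . [t [f n]]]]

17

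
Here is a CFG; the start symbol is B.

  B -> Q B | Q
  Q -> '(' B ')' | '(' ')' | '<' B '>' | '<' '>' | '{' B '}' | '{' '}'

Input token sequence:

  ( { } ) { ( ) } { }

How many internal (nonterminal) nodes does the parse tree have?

10

[B [Q ( [B [Q { }]] )] [B [Q { [B [Q ( )]] }] [B [Q { }]]]]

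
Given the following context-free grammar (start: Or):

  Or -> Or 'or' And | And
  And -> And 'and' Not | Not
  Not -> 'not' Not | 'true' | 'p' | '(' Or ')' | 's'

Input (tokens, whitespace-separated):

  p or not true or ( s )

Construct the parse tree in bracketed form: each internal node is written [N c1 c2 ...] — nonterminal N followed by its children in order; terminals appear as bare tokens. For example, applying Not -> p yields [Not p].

Or
Or or And
Or or And or And
And or And or And
Not or And or And
p or And or And
p or Not or And
p or not Not or And
p or not true or And
p or not true or Not
p or not true or ( Or )
p or not true or ( And )
p or not true or ( Not )
p or not true or ( s )

[Or [Or [Or [And [Not p]]] or [And [Not not [Not true]]]] or [And [Not ( [Or [And [Not s]]] )]]]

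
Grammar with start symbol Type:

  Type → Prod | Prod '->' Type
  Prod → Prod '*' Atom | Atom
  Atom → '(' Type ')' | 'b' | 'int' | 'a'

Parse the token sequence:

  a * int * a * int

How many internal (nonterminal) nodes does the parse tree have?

[Type [Prod [Prod [Prod [Prod [Atom a]] * [Atom int]] * [Atom a]] * [Atom int]]]

9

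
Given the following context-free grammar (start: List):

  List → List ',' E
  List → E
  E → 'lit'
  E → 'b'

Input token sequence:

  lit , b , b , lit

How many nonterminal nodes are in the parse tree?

8

[List [List [List [List [E lit]] , [E b]] , [E b]] , [E lit]]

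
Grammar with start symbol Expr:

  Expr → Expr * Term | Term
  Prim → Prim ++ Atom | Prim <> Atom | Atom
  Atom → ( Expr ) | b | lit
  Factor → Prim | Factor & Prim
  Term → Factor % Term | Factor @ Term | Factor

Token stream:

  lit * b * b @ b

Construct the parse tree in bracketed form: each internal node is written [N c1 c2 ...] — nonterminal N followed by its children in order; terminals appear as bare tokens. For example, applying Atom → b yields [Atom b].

[Expr [Expr [Expr [Term [Factor [Prim [Atom lit]]]]] * [Term [Factor [Prim [Atom b]]]]] * [Term [Factor [Prim [Atom b]]] @ [Term [Factor [Prim [Atom b]]]]]]

Expr
Expr * Term
Expr * Term * Term
Term * Term * Term
Factor * Term * Term
Prim * Term * Term
Atom * Term * Term
lit * Term * Term
lit * Factor * Term
lit * Prim * Term
lit * Atom * Term
lit * b * Term
lit * b * Factor @ Term
lit * b * Prim @ Term
lit * b * Atom @ Term
lit * b * b @ Term
lit * b * b @ Factor
lit * b * b @ Prim
lit * b * b @ Atom
lit * b * b @ b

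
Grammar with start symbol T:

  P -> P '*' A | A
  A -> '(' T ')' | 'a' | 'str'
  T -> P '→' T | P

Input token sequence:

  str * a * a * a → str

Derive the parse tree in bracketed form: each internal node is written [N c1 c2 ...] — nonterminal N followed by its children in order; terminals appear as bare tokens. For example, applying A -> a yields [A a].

T
P → T
P * A → T
P * A * A → T
P * A * A * A → T
A * A * A * A → T
str * A * A * A → T
str * a * A * A → T
str * a * a * A → T
str * a * a * a → T
str * a * a * a → P
str * a * a * a → A
str * a * a * a → str

[T [P [P [P [P [A str]] * [A a]] * [A a]] * [A a]] → [T [P [A str]]]]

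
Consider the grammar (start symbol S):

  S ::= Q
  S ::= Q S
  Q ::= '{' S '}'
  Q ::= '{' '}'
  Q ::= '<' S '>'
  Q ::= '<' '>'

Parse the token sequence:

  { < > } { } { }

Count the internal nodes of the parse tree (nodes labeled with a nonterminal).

8

[S [Q { [S [Q < >]] }] [S [Q { }] [S [Q { }]]]]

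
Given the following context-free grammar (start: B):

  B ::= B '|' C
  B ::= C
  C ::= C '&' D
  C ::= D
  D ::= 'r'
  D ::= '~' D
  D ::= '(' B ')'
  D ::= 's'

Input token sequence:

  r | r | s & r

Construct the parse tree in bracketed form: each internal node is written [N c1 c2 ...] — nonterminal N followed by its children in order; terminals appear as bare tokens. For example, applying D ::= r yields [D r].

B
B | C
B | C | C
C | C | C
D | C | C
r | C | C
r | D | C
r | r | C
r | r | C & D
r | r | D & D
r | r | s & D
r | r | s & r

[B [B [B [C [D r]]] | [C [D r]]] | [C [C [D s]] & [D r]]]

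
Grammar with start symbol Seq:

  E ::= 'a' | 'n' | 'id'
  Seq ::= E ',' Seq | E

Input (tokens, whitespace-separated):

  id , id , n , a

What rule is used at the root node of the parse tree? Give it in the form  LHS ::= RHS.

Seq ::= E ',' Seq

[Seq [E id] , [Seq [E id] , [Seq [E n] , [Seq [E a]]]]]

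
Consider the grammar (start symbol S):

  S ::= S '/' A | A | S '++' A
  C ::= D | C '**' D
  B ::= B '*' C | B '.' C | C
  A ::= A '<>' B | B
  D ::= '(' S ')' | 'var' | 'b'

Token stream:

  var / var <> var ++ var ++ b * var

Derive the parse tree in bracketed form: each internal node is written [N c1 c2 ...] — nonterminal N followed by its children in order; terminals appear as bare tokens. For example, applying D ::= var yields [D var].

[S [S [S [S [A [B [C [D var]]]]] / [A [A [B [C [D var]]]] <> [B [C [D var]]]]] ++ [A [B [C [D var]]]]] ++ [A [B [B [C [D b]]] * [C [D var]]]]]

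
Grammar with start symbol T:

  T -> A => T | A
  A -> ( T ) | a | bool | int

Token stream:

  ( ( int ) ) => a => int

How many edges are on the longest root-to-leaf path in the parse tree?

6

[T [A ( [T [A ( [T [A int]] )]] )] => [T [A a] => [T [A int]]]]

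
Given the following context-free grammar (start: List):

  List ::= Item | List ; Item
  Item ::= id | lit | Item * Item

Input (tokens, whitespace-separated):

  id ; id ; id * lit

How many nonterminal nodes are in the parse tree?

8

[List [List [List [Item id]] ; [Item id]] ; [Item [Item id] * [Item lit]]]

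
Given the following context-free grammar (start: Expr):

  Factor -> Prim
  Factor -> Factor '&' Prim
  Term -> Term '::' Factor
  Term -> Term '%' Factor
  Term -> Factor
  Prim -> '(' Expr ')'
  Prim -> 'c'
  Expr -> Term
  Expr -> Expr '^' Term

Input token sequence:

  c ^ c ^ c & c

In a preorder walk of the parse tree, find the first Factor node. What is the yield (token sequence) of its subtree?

[Expr [Expr [Expr [Term [Factor [Prim c]]]] ^ [Term [Factor [Prim c]]]] ^ [Term [Factor [Factor [Prim c]] & [Prim c]]]]

c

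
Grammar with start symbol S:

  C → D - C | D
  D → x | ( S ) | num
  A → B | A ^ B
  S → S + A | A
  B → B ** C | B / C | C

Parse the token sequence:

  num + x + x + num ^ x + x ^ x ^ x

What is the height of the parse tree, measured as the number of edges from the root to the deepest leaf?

9

[S [S [S [S [S [A [B [C [D num]]]]] + [A [B [C [D x]]]]] + [A [B [C [D x]]]]] + [A [A [B [C [D num]]]] ^ [B [C [D x]]]]] + [A [A [A [B [C [D x]]]] ^ [B [C [D x]]]] ^ [B [C [D x]]]]]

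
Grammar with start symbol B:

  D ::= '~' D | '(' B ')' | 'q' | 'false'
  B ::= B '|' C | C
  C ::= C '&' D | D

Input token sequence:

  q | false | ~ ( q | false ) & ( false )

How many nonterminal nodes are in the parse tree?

21

[B [B [B [C [D q]]] | [C [D false]]] | [C [C [D ~ [D ( [B [B [C [D q]]] | [C [D false]]] )]]] & [D ( [B [C [D false]]] )]]]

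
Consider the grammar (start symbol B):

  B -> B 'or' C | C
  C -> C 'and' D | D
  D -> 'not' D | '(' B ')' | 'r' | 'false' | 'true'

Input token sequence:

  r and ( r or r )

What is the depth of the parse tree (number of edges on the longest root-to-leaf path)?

7

[B [C [C [D r]] and [D ( [B [B [C [D r]]] or [C [D r]]] )]]]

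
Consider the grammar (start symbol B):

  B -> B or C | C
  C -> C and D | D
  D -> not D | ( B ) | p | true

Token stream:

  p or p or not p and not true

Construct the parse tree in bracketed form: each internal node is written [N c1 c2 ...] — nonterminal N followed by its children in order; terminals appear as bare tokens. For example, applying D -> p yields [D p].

B
B or C
B or C or C
C or C or C
D or C or C
p or C or C
p or D or C
p or p or C
p or p or C and D
p or p or D and D
p or p or not D and D
p or p or not p and D
p or p or not p and not D
p or p or not p and not true

[B [B [B [C [D p]]] or [C [D p]]] or [C [C [D not [D p]]] and [D not [D true]]]]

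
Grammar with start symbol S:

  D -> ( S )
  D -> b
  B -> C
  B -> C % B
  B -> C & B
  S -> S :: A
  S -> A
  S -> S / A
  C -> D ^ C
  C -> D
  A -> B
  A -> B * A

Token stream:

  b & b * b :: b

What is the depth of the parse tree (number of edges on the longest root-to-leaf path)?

[S [S [A [B [C [D b]] & [B [C [D b]]]] * [A [B [C [D b]]]]]] :: [A [B [C [D b]]]]]

7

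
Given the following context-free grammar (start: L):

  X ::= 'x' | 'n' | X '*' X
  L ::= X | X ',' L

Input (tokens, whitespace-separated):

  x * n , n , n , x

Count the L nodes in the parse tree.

4

[L [X [X x] * [X n]] , [L [X n] , [L [X n] , [L [X x]]]]]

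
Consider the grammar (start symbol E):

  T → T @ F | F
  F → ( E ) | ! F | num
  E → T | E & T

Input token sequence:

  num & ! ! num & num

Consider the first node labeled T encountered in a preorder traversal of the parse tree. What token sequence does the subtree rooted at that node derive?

num

[E [E [E [T [F num]]] & [T [F ! [F ! [F num]]]]] & [T [F num]]]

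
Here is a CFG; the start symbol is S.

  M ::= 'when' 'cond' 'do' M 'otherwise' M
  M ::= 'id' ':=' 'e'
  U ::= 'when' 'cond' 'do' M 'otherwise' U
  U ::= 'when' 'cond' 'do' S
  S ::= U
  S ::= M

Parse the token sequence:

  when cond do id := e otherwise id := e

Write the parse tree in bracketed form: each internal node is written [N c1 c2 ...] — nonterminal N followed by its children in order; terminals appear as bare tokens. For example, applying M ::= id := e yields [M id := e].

S
M
when cond do M otherwise M
when cond do id := e otherwise M
when cond do id := e otherwise id := e

[S [M when cond do [M id := e] otherwise [M id := e]]]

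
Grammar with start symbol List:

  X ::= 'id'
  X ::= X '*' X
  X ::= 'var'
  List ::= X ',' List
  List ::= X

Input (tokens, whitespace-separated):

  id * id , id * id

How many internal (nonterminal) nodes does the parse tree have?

8

[List [X [X id] * [X id]] , [List [X [X id] * [X id]]]]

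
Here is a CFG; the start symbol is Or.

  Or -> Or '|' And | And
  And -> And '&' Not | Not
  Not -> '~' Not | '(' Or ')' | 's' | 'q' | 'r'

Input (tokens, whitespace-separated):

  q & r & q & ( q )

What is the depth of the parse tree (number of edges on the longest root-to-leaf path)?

6

[Or [And [And [And [And [Not q]] & [Not r]] & [Not q]] & [Not ( [Or [And [Not q]]] )]]]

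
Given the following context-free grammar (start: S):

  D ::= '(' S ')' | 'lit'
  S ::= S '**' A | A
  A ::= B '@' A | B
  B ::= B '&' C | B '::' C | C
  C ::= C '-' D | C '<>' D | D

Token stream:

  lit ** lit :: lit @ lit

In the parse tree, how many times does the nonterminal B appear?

[S [S [A [B [C [D lit]]]]] ** [A [B [B [C [D lit]]] :: [C [D lit]]] @ [A [B [C [D lit]]]]]]

4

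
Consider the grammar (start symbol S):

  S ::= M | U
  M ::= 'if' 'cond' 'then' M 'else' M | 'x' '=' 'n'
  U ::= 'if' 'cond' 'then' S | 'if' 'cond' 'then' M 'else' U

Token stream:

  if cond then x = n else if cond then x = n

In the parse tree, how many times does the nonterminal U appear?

2

[S [U if cond then [M x = n] else [U if cond then [S [M x = n]]]]]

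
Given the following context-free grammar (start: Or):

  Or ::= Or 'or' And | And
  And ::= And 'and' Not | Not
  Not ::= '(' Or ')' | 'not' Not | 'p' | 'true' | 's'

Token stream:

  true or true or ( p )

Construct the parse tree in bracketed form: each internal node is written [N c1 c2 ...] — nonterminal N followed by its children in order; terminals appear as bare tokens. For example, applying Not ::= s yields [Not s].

[Or [Or [Or [And [Not true]]] or [And [Not true]]] or [And [Not ( [Or [And [Not p]]] )]]]

Or
Or or And
Or or And or And
And or And or And
Not or And or And
true or And or And
true or Not or And
true or true or And
true or true or Not
true or true or ( Or )
true or true or ( And )
true or true or ( Not )
true or true or ( p )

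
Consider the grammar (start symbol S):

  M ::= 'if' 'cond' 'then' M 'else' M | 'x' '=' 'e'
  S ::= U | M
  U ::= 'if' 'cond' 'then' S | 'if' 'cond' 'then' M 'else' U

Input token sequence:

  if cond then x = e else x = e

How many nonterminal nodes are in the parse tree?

4

[S [M if cond then [M x = e] else [M x = e]]]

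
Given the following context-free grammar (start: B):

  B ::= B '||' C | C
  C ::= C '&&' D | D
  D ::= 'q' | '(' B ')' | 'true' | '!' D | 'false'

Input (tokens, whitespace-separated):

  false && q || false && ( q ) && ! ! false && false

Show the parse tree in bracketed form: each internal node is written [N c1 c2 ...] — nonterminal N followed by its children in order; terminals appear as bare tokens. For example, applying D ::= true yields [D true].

B
B || C
C || C
C && D || C
D && D || C
false && D || C
false && q || C
false && q || C && D
false && q || C && D && D
false && q || C && D && D && D
false && q || D && D && D && D
false && q || false && D && D && D
false && q || false && ( B ) && D && D
false && q || false && ( C ) && D && D
false && q || false && ( D ) && D && D
false && q || false && ( q ) && D && D
false && q || false && ( q ) && ! D && D
false && q || false && ( q ) && ! ! D && D
false && q || false && ( q ) && ! ! false && D
false && q || false && ( q ) && ! ! false && false

[B [B [C [C [D false]] && [D q]]] || [C [C [C [C [D false]] && [D ( [B [C [D q]]] )]] && [D ! [D ! [D false]]]] && [D false]]]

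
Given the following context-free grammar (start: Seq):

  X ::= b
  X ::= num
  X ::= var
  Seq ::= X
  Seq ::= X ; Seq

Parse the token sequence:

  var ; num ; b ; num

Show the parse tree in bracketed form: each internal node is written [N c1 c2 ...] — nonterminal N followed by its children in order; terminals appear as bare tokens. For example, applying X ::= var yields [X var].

[Seq [X var] ; [Seq [X num] ; [Seq [X b] ; [Seq [X num]]]]]

Seq
X ; Seq
var ; Seq
var ; X ; Seq
var ; num ; Seq
var ; num ; X ; Seq
var ; num ; b ; Seq
var ; num ; b ; X
var ; num ; b ; num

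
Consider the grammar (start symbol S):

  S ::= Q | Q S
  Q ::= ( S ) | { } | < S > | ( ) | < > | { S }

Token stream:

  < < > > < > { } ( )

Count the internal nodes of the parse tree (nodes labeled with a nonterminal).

[S [Q < [S [Q < >]] >] [S [Q < >] [S [Q { }] [S [Q ( )]]]]]

10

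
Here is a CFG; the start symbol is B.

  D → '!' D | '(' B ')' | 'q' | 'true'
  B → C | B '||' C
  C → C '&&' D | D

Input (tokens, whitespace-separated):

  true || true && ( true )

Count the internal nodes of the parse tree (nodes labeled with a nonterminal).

11

[B [B [C [D true]]] || [C [C [D true]] && [D ( [B [C [D true]]] )]]]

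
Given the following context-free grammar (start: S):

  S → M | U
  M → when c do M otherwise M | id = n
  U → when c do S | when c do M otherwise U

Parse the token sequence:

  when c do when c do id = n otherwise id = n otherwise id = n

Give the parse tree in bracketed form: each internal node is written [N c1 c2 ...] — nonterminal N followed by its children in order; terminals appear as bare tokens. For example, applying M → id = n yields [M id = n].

[S [M when c do [M when c do [M id = n] otherwise [M id = n]] otherwise [M id = n]]]

S
M
when c do M otherwise M
when c do when c do M otherwise M otherwise M
when c do when c do id = n otherwise M otherwise M
when c do when c do id = n otherwise id = n otherwise M
when c do when c do id = n otherwise id = n otherwise id = n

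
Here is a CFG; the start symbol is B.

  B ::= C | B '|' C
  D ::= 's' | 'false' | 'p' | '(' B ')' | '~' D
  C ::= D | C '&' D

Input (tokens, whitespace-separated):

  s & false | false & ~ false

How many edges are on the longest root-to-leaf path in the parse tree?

5

[B [B [C [C [D s]] & [D false]]] | [C [C [D false]] & [D ~ [D false]]]]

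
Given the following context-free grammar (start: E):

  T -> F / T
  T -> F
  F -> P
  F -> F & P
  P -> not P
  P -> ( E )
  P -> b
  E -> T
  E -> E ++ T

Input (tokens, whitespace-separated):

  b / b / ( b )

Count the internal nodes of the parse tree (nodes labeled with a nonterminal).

[E [T [F [P b]] / [T [F [P b]] / [T [F [P ( [E [T [F [P b]]]] )]]]]]]

14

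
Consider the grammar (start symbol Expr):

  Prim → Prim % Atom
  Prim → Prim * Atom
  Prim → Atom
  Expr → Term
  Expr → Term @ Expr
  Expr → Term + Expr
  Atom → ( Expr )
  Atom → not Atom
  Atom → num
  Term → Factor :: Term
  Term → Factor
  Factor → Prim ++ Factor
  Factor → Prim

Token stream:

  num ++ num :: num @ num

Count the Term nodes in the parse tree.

3

[Expr [Term [Factor [Prim [Atom num]] ++ [Factor [Prim [Atom num]]]] :: [Term [Factor [Prim [Atom num]]]]] @ [Expr [Term [Factor [Prim [Atom num]]]]]]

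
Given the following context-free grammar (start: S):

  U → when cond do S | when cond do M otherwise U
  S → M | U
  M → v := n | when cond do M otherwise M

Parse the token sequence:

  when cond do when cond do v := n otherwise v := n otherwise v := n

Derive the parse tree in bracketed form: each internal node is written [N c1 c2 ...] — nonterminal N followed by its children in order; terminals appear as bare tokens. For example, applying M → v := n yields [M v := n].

[S [M when cond do [M when cond do [M v := n] otherwise [M v := n]] otherwise [M v := n]]]

S
M
when cond do M otherwise M
when cond do when cond do M otherwise M otherwise M
when cond do when cond do v := n otherwise M otherwise M
when cond do when cond do v := n otherwise v := n otherwise M
when cond do when cond do v := n otherwise v := n otherwise v := n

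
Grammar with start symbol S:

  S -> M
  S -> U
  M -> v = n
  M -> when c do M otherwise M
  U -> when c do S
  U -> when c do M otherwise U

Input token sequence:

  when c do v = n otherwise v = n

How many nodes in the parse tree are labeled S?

1

[S [M when c do [M v = n] otherwise [M v = n]]]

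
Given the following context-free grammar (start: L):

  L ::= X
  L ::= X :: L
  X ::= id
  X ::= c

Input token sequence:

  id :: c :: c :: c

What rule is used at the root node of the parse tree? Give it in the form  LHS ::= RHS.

L ::= X :: L

[L [X id] :: [L [X c] :: [L [X c] :: [L [X c]]]]]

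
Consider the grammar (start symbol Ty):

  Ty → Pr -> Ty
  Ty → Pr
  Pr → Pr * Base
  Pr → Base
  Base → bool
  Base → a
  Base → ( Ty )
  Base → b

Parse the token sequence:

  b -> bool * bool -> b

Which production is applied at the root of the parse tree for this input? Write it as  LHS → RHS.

[Ty [Pr [Base b]] -> [Ty [Pr [Pr [Base bool]] * [Base bool]] -> [Ty [Pr [Base b]]]]]

Ty → Pr -> Ty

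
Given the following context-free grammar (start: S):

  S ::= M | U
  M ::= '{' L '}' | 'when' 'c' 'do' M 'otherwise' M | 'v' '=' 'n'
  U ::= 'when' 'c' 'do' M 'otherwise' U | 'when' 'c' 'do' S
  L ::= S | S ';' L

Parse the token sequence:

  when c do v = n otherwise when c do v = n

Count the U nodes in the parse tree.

[S [U when c do [M v = n] otherwise [U when c do [S [M v = n]]]]]

2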